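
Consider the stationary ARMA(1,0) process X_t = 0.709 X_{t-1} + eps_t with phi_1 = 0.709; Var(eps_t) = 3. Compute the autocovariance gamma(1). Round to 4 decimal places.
\gamma(1) = 4.2769

Multiply the model equation by X_{t-k} and take expectations. With theta_0 = psi_0 = 1 and psi_j the MA(infinity) weights, this gives
  gamma(k) - sum_i phi_i gamma(k-i) = c_k,
  c_k = sigma^2 * sum_{j=k..q} theta_j psi_{j-k}   (c_k = 0 for k > q),
using gamma(-m) = gamma(m).
Pure AR (q = 0): c_0 = sigma^2 = 3, c_k = 0 for k >= 1.
Equations for k = 0 and k = 1 (AR order 1):
  gamma(0) = phi_1 gamma(1) + c_0
  gamma(1) = phi_1 gamma(0) + c_1
Substituting the second into the first: gamma(0) (1 - phi_1^2) = c_0 + phi_1 c_1, so
  gamma(0) = c_0 / (1 - phi_1^2) = 3 / (1 - (0.709)^2) = 3 / 0.497319 = 6.032345.
  gamma(1) = phi_1 gamma(0) = (0.709)(6.032345) = 4.276933.
Therefore gamma(1) = 4.2769 (to 4 decimal places).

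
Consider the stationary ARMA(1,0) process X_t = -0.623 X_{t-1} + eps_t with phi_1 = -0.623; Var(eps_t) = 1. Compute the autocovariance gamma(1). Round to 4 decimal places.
\gamma(1) = -1.0182

Multiply the model equation by X_{t-k} and take expectations. With theta_0 = psi_0 = 1 and psi_j the MA(infinity) weights, this gives
  gamma(k) - sum_i phi_i gamma(k-i) = c_k,
  c_k = sigma^2 * sum_{j=k..q} theta_j psi_{j-k}   (c_k = 0 for k > q),
using gamma(-m) = gamma(m).
Pure AR (q = 0): c_0 = sigma^2 = 1, c_k = 0 for k >= 1.
Equations for k = 0 and k = 1 (AR order 1):
  gamma(0) = phi_1 gamma(1) + c_0
  gamma(1) = phi_1 gamma(0) + c_1
Substituting the second into the first: gamma(0) (1 - phi_1^2) = c_0 + phi_1 c_1, so
  gamma(0) = c_0 / (1 - phi_1^2) = 1 / (1 - (-0.623)^2) = 1 / 0.611871 = 1.634331.
  gamma(1) = phi_1 gamma(0) = (-0.623)(1.634331) = -1.018188.
Therefore gamma(1) = -1.0182 (to 4 decimal places).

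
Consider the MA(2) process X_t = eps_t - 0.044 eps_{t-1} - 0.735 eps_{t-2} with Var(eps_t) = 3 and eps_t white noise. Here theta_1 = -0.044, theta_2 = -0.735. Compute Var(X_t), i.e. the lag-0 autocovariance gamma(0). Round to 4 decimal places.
\gamma(0) = 4.6265

For an MA(q) process X_t = eps_t + sum_i theta_i eps_{t-i} with
Var(eps_t) = sigma^2, the variance is
  gamma(0) = sigma^2 * (1 + sum_i theta_i^2).
  sum_i theta_i^2 = (-0.044)^2 + (-0.735)^2 = 0.001936 + 0.540225 = 0.542161.
  gamma(0) = 3 * (1 + 0.542161) = 3 * 1.542161 = 4.626483, which rounds to 4.6265.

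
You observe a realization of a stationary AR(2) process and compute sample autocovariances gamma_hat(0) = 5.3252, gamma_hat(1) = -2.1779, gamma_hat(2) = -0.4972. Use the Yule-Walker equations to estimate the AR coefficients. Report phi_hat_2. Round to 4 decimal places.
\hat\phi_{2} = -0.3130

The Yule-Walker equations for an AR(p) process read, in matrix form,
  Gamma_p phi = r_p,   with   (Gamma_p)_{ij} = gamma(|i - j|),
                       (r_p)_i = gamma(i),   i,j = 1..p.
Substitute the sample gammas (Toeplitz matrix and right-hand side of size 2):
  Gamma_p = [[5.3252, -2.1779], [-2.1779, 5.3252]]
  r_p     = [-2.1779, -0.4972]
Written out:
  5.3252 phi_1 - 2.1779 phi_2 = -2.1779
  -2.1779 phi_1 + 5.3252 phi_2 = -0.4972
Solve by Cramer's rule:
  det = gamma(0)^2 - gamma(1)^2 = (5.3252)^2 - (-2.1779)^2 = 28.35775504 - 4.74324841 = 23.61450663
  phi_hat_1 = [gamma(1) gamma(0) - gamma(1) gamma(2)] / det = [(-2.1779)(5.3252) - (-2.1779)(-0.4972)] / 23.61450663 = -12.68060496 / 23.61450663 = -0.537
  phi_hat_2 = [gamma(0) gamma(2) - gamma(1)^2] / det = [(5.3252)(-0.4972) - (-2.1779)^2] / 23.61450663 = -7.39093785 / 23.61450663 = -0.313
So phi_hat = [-0.5370, -0.3130].
Therefore phi_hat_2 = -0.3130.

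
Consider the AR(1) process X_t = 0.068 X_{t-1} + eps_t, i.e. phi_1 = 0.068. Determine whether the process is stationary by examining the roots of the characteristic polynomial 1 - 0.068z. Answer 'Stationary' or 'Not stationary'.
\text{Stationary}

The AR(p) characteristic polynomial is P(z) = 1 - 0.068z.
Stationarity requires all roots to lie outside the unit circle, i.e. |z| > 1 for every root.
This is linear in z: 1 + (-0.068) z = 0  =>  z = -1/(-0.068) = 14.705882,  |z| = 14.705882.
Moduli of all roots: 14.7059.
All moduli strictly greater than 1? Yes.
Verdict: Stationary.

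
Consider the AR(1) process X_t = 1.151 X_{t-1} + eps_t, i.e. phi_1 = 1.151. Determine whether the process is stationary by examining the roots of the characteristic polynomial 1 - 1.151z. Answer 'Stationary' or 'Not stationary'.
\text{Not stationary}

The AR(p) characteristic polynomial is P(z) = 1 - 1.151z.
Stationarity requires all roots to lie outside the unit circle, i.e. |z| > 1 for every root.
This is linear in z: 1 + (-1.151) z = 0  =>  z = -1/(-1.151) = 0.86881,  |z| = 0.86881.
Moduli of all roots: 0.8688.
All moduli strictly greater than 1? No.
Verdict: Not stationary.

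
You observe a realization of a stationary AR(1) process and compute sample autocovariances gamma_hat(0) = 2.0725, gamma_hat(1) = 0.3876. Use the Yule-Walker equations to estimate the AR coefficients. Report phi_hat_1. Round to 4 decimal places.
\hat\phi_{1} = 0.1870

The Yule-Walker equations for an AR(p) process read, in matrix form,
  Gamma_p phi = r_p,   with   (Gamma_p)_{ij} = gamma(|i - j|),
                       (r_p)_i = gamma(i),   i,j = 1..p.
Substitute the sample gammas (Toeplitz matrix and right-hand side of size 1):
  Gamma_p = [[2.0725]]
  r_p     = [0.3876]
With p = 1 this is the single equation gamma(0) phi_1 = gamma(1):
  phi_hat_1 = gamma(1) / gamma(0) = 0.3876 / 2.0725 = 0.1870.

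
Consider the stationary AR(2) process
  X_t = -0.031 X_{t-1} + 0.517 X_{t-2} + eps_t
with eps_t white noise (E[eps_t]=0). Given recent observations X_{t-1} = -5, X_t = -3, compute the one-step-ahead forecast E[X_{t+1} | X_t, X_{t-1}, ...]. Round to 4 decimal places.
E[X_{t+1} \mid \mathcal F_t] = -2.4920

For an AR(p) model X_t = c + sum_i phi_i X_{t-i} + eps_t, the
one-step-ahead conditional mean is
  E[X_{t+1} | X_t, ...] = c + sum_i phi_i X_{t+1-i}.
Substitute known values:
  E[X_{t+1} | ...] = (-0.031) * (-3) + (0.517) * (-5)
                   = -2.4920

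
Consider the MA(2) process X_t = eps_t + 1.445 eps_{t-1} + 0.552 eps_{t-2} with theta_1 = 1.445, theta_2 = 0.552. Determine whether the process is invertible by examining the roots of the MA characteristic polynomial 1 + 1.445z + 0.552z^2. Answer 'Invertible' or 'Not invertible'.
\text{Invertible}

The MA(q) characteristic polynomial is P(z) = 1 + 1.445z + 0.552z^2.
Invertibility requires all roots to lie outside the unit circle, i.e. |z| > 1 for every root.
Set 1 + (1.445) z + (0.552) z^2 = 0, i.e. a z^2 + b z + c = 0 with a = 0.552, b = 1.445, c = 1.
Discriminant D = b^2 - 4ac = (1.445)^2 - 4*(0.552)*1 = 2.088025 - (2.208) = -0.119975.
D < 0, so the roots are the complex-conjugate pair z = (-b +/- i sqrt(-D)) / (2a) = -1.3089 +/- 0.3137i.
For a conjugate pair |z|^2 = z * conj(z) = (product of roots) = c/a = 1/(0.552) = 1.811594, so |z| = sqrt(1.811594) = 1.346 for both roots.
Moduli of all roots: 1.3460, 1.3460.
All moduli strictly greater than 1? Yes.
Verdict: Invertible.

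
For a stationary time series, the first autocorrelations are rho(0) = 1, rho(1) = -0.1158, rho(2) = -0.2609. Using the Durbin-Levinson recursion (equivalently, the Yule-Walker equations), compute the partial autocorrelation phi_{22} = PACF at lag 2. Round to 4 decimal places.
\phi_{22} = -0.2780

The PACF at lag k is phi_{kk}, the last component of the solution
to the Yule-Walker system G_k phi = r_k where
  (G_k)_{ij} = rho(|i - j|), (r_k)_i = rho(i), i,j = 1..k.
Equivalently, Durbin-Levinson gives phi_{kk} iteratively:
  phi_{11} = rho(1)
  phi_{kk} = [rho(k) - sum_{j=1..k-1} phi_{k-1,j} rho(k-j)]
            / [1 - sum_{j=1..k-1} phi_{k-1,j} rho(j)],
  phi_{k,j} = phi_{k-1,j} - phi_{kk} phi_{k-1,k-j},  j = 1..k-1.
Step k = 1:
  phi_11 = rho(1) = -0.1158.
Step k = 2:
  phi_22 = [rho(2) - phi_11 rho(1)] / [1 - phi_11 rho(1)] = [-0.2609 - (-0.1158)(-0.1158)] / [1 - (-0.1158)(-0.1158)]
         = -0.27430964 / 0.98659036 = -0.278.
Therefore phi_{22} = -0.2780.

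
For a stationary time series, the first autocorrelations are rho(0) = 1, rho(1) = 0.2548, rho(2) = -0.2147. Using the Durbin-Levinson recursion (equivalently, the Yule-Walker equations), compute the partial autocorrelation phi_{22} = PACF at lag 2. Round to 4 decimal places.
\phi_{22} = -0.2990

The PACF at lag k is phi_{kk}, the last component of the solution
to the Yule-Walker system G_k phi = r_k where
  (G_k)_{ij} = rho(|i - j|), (r_k)_i = rho(i), i,j = 1..k.
Equivalently, Durbin-Levinson gives phi_{kk} iteratively:
  phi_{11} = rho(1)
  phi_{kk} = [rho(k) - sum_{j=1..k-1} phi_{k-1,j} rho(k-j)]
            / [1 - sum_{j=1..k-1} phi_{k-1,j} rho(j)],
  phi_{k,j} = phi_{k-1,j} - phi_{kk} phi_{k-1,k-j},  j = 1..k-1.
Step k = 1:
  phi_11 = rho(1) = 0.2548.
Step k = 2:
  phi_22 = [rho(2) - phi_11 rho(1)] / [1 - phi_11 rho(1)] = [-0.2147 - (0.2548)(0.2548)] / [1 - (0.2548)(0.2548)]
         = -0.27962304 / 0.93507696 = -0.299.
Therefore phi_{22} = -0.2990.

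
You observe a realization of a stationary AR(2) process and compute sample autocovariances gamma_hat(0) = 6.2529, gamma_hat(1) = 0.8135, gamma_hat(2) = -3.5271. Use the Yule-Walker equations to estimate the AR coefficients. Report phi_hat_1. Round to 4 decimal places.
\hat\phi_{1} = 0.2070

The Yule-Walker equations for an AR(p) process read, in matrix form,
  Gamma_p phi = r_p,   with   (Gamma_p)_{ij} = gamma(|i - j|),
                       (r_p)_i = gamma(i),   i,j = 1..p.
Substitute the sample gammas (Toeplitz matrix and right-hand side of size 2):
  Gamma_p = [[6.2529, 0.8135], [0.8135, 6.2529]]
  r_p     = [0.8135, -3.5271]
Written out:
  6.2529 phi_1 + 0.8135 phi_2 = 0.8135
  0.8135 phi_1 + 6.2529 phi_2 = -3.5271
Solve by Cramer's rule:
  det = gamma(0)^2 - gamma(1)^2 = (6.2529)^2 - (0.8135)^2 = 39.09875841 - 0.66178225 = 38.43697616
  phi_hat_1 = [gamma(1) gamma(0) - gamma(1) gamma(2)] / det = [(0.8135)(6.2529) - (0.8135)(-3.5271)] / 38.43697616 = 7.95603 / 38.43697616 = 0.207
  phi_hat_2 = [gamma(0) gamma(2) - gamma(1)^2] / det = [(6.2529)(-3.5271) - (0.8135)^2] / 38.43697616 = -22.71638584 / 38.43697616 = -0.591
So phi_hat = [0.2070, -0.5910].
Therefore phi_hat_1 = 0.2070.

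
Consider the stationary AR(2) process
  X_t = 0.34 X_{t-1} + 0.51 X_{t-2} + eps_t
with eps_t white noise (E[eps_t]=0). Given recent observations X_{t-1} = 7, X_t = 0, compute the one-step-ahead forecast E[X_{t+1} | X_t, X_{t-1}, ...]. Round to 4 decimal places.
E[X_{t+1} \mid \mathcal F_t] = 3.5700

For an AR(p) model X_t = c + sum_i phi_i X_{t-i} + eps_t, the
one-step-ahead conditional mean is
  E[X_{t+1} | X_t, ...] = c + sum_i phi_i X_{t+1-i}.
Substitute known values:
  E[X_{t+1} | ...] = (0.34) * (0) + (0.51) * (7)
                   = 3.5700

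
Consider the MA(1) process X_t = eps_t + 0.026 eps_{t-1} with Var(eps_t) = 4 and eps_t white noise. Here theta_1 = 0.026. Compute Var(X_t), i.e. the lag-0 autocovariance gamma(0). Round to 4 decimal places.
\gamma(0) = 4.0027

For an MA(q) process X_t = eps_t + sum_i theta_i eps_{t-i} with
Var(eps_t) = sigma^2, the variance is
  gamma(0) = sigma^2 * (1 + sum_i theta_i^2).
  sum_i theta_i^2 = (0.026)^2 = 0.000676.
  gamma(0) = 4 * (1 + 0.000676) = 4 * 1.000676 = 4.002704, which rounds to 4.0027.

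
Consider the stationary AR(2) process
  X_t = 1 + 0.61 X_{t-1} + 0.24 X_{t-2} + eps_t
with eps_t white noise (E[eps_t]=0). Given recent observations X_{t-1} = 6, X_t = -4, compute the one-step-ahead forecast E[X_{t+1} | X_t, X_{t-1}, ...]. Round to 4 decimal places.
E[X_{t+1} \mid \mathcal F_t] = 0.0000

For an AR(p) model X_t = c + sum_i phi_i X_{t-i} + eps_t, the
one-step-ahead conditional mean is
  E[X_{t+1} | X_t, ...] = c + sum_i phi_i X_{t+1-i}.
Substitute known values:
  E[X_{t+1} | ...] = 1 + (0.61) * (-4) + (0.24) * (6)
                   = 0.0000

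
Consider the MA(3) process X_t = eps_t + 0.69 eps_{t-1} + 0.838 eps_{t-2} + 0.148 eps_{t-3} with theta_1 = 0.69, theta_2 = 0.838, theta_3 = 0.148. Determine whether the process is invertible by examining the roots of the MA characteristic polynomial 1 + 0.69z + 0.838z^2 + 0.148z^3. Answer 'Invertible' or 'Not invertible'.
\text{Invertible}

The MA(q) characteristic polynomial is P(z) = 1 + 0.69z + 0.838z^2 + 0.148z^3.
Invertibility requires all roots to lie outside the unit circle, i.e. |z| > 1 for every root.
Degree 3: look for a simple real root z0 first, then factor out (1 - z/z0) and solve the remaining quadratic.
Testing z0 = -5: P(-5) = 1 + (0.69)(-5) + (0.838)(-5)^2 + (0.148)(-5)^3
  = 1 + (-3.45) + (20.95) + (-18.5) = 0.  So z_0 = -5 is a root, |z_0| = 5.
Divide out the factor (1 + 0.2 z) = (1 - z/z0) (since 1/z0 = -0.2):
  P(z) = (1 + 0.2 z)(1 + (0.49) z + (0.74) z^2)
  [check: z-coef 0.49 - (-0.2) = 0.69; z^2-coef 0.74 - (-0.2)(0.49) = 0.838; z^3-coef -(-0.2)(0.74) = 0.148.]
Remaining roots from the quadratic factor 1 + (0.49) z + (0.74) z^2:
  Set 1 + (0.49) z + (0.74) z^2 = 0, i.e. a z^2 + b z + c = 0 with a = 0.74, b = 0.49, c = 1.
  Discriminant D = b^2 - 4ac = (0.49)^2 - 4*(0.74)*1 = 0.2401 - (2.96) = -2.7199.
  D < 0, so the roots are the complex-conjugate pair z = (-b +/- i sqrt(-D)) / (2a) = -0.3311 +/- 1.1143i.
  For a conjugate pair |z|^2 = z * conj(z) = (product of roots) = c/a = 1/(0.74) = 1.351351, so |z| = sqrt(1.351351) = 1.1625 for both roots.
Moduli of all roots: 5.0000, 1.1625, 1.1625.
All moduli strictly greater than 1? Yes.
Verdict: Invertible.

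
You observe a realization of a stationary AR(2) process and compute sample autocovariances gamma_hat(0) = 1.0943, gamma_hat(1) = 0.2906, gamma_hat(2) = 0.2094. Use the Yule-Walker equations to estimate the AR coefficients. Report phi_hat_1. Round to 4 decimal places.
\hat\phi_{1} = 0.2310

The Yule-Walker equations for an AR(p) process read, in matrix form,
  Gamma_p phi = r_p,   with   (Gamma_p)_{ij} = gamma(|i - j|),
                       (r_p)_i = gamma(i),   i,j = 1..p.
Substitute the sample gammas (Toeplitz matrix and right-hand side of size 2):
  Gamma_p = [[1.0943, 0.2906], [0.2906, 1.0943]]
  r_p     = [0.2906, 0.2094]
Written out:
  1.0943 phi_1 + 0.2906 phi_2 = 0.2906
  0.2906 phi_1 + 1.0943 phi_2 = 0.2094
Solve by Cramer's rule:
  det = gamma(0)^2 - gamma(1)^2 = (1.0943)^2 - (0.2906)^2 = 1.19749249 - 0.08444836 = 1.11304413
  phi_hat_1 = [gamma(1) gamma(0) - gamma(1) gamma(2)] / det = [(0.2906)(1.0943) - (0.2906)(0.2094)] / 1.11304413 = 0.25715194 / 1.11304413 = 0.231
  phi_hat_2 = [gamma(0) gamma(2) - gamma(1)^2] / det = [(1.0943)(0.2094) - (0.2906)^2] / 1.11304413 = 0.14469806 / 1.11304413 = 0.13
So phi_hat = [0.2310, 0.1300].
Therefore phi_hat_1 = 0.2310.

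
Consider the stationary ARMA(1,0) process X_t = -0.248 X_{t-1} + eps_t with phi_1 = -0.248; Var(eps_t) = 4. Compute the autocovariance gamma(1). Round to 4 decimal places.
\gamma(1) = -1.0570

Multiply the model equation by X_{t-k} and take expectations. With theta_0 = psi_0 = 1 and psi_j the MA(infinity) weights, this gives
  gamma(k) - sum_i phi_i gamma(k-i) = c_k,
  c_k = sigma^2 * sum_{j=k..q} theta_j psi_{j-k}   (c_k = 0 for k > q),
using gamma(-m) = gamma(m).
Pure AR (q = 0): c_0 = sigma^2 = 4, c_k = 0 for k >= 1.
Equations for k = 0 and k = 1 (AR order 1):
  gamma(0) = phi_1 gamma(1) + c_0
  gamma(1) = phi_1 gamma(0) + c_1
Substituting the second into the first: gamma(0) (1 - phi_1^2) = c_0 + phi_1 c_1, so
  gamma(0) = c_0 / (1 - phi_1^2) = 4 / (1 - (-0.248)^2) = 4 / 0.938496 = 4.262139.
  gamma(1) = phi_1 gamma(0) = (-0.248)(4.262139) = -1.05701.
Therefore gamma(1) = -1.0570 (to 4 decimal places).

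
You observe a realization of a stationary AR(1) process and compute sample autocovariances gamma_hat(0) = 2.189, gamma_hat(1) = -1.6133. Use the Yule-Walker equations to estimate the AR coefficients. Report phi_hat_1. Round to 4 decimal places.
\hat\phi_{1} = -0.7370

The Yule-Walker equations for an AR(p) process read, in matrix form,
  Gamma_p phi = r_p,   with   (Gamma_p)_{ij} = gamma(|i - j|),
                       (r_p)_i = gamma(i),   i,j = 1..p.
Substitute the sample gammas (Toeplitz matrix and right-hand side of size 1):
  Gamma_p = [[2.189]]
  r_p     = [-1.6133]
With p = 1 this is the single equation gamma(0) phi_1 = gamma(1):
  phi_hat_1 = gamma(1) / gamma(0) = -1.6133 / 2.189 = -0.7370.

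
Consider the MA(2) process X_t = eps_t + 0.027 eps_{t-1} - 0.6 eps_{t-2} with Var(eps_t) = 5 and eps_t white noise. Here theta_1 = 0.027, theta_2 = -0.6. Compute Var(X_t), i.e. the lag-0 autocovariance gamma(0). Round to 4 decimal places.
\gamma(0) = 6.8036

For an MA(q) process X_t = eps_t + sum_i theta_i eps_{t-i} with
Var(eps_t) = sigma^2, the variance is
  gamma(0) = sigma^2 * (1 + sum_i theta_i^2).
  sum_i theta_i^2 = (0.027)^2 + (-0.6)^2 = 0.000729 + 0.36 = 0.360729.
  gamma(0) = 5 * (1 + 0.360729) = 5 * 1.360729 = 6.803645, which rounds to 6.8036.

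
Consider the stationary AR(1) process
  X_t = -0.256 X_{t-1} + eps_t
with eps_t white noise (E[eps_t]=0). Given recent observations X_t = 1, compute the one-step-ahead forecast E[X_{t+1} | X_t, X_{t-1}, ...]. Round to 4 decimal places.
E[X_{t+1} \mid \mathcal F_t] = -0.2560

For an AR(p) model X_t = c + sum_i phi_i X_{t-i} + eps_t, the
one-step-ahead conditional mean is
  E[X_{t+1} | X_t, ...] = c + sum_i phi_i X_{t+1-i}.
Substitute known values:
  E[X_{t+1} | ...] = (-0.256) * (1)
                   = -0.2560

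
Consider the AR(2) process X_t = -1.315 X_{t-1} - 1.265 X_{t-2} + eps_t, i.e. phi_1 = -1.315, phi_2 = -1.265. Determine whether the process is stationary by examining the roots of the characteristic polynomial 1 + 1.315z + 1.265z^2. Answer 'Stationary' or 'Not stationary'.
\text{Not stationary}

The AR(p) characteristic polynomial is P(z) = 1 + 1.315z + 1.265z^2.
Stationarity requires all roots to lie outside the unit circle, i.e. |z| > 1 for every root.
Set 1 + (1.315) z + (1.265) z^2 = 0, i.e. a z^2 + b z + c = 0 with a = 1.265, b = 1.315, c = 1.
Discriminant D = b^2 - 4ac = (1.315)^2 - 4*(1.265)*1 = 1.729225 - (5.06) = -3.330775.
D < 0, so the roots are the complex-conjugate pair z = (-b +/- i sqrt(-D)) / (2a) = -0.5198 +/- 0.7214i.
For a conjugate pair |z|^2 = z * conj(z) = (product of roots) = c/a = 1/(1.265) = 0.790514, so |z| = sqrt(0.790514) = 0.8891 for both roots.
Moduli of all roots: 0.8891, 0.8891.
All moduli strictly greater than 1? No.
Verdict: Not stationary.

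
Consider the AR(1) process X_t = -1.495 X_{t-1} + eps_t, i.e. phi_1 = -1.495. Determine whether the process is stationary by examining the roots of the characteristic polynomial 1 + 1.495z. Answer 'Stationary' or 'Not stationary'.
\text{Not stationary}

The AR(p) characteristic polynomial is P(z) = 1 + 1.495z.
Stationarity requires all roots to lie outside the unit circle, i.e. |z| > 1 for every root.
This is linear in z: 1 + (1.495) z = 0  =>  z = -1/(1.495) = -0.668896,  |z| = 0.668896.
Moduli of all roots: 0.6689.
All moduli strictly greater than 1? No.
Verdict: Not stationary.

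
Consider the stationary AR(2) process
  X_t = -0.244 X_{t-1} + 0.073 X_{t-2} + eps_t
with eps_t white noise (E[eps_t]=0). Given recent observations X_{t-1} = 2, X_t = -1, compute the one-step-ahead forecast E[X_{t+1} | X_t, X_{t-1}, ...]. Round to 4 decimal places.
E[X_{t+1} \mid \mathcal F_t] = 0.3900

For an AR(p) model X_t = c + sum_i phi_i X_{t-i} + eps_t, the
one-step-ahead conditional mean is
  E[X_{t+1} | X_t, ...] = c + sum_i phi_i X_{t+1-i}.
Substitute known values:
  E[X_{t+1} | ...] = (-0.244) * (-1) + (0.073) * (2)
                   = 0.3900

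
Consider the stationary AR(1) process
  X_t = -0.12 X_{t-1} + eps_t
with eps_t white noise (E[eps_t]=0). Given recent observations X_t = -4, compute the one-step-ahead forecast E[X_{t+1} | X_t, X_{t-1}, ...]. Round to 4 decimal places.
E[X_{t+1} \mid \mathcal F_t] = 0.4800

For an AR(p) model X_t = c + sum_i phi_i X_{t-i} + eps_t, the
one-step-ahead conditional mean is
  E[X_{t+1} | X_t, ...] = c + sum_i phi_i X_{t+1-i}.
Substitute known values:
  E[X_{t+1} | ...] = (-0.12) * (-4)
                   = 0.4800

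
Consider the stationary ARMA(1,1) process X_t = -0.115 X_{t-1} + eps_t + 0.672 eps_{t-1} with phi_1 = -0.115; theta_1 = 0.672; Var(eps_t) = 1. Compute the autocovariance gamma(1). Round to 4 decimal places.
\gamma(1) = 0.5208

Multiply the model equation by X_{t-k} and take expectations. With theta_0 = psi_0 = 1 and psi_j the MA(infinity) weights, this gives
  gamma(k) - sum_i phi_i gamma(k-i) = c_k,
  c_k = sigma^2 * sum_{j=k..q} theta_j psi_{j-k}   (c_k = 0 for k > q),
using gamma(-m) = gamma(m).
psi-weights needed (psi_j = theta_j + sum_i phi_i psi_{j-i}):
  psi_1 = theta_1 + phi_1 = 0.672 + (-0.115) = 0.557
Right-hand sides:
  c_0 = sigma^2 (1 + theta_1 psi_1) = 1 * (1 + (0.672)(0.557)) = 1 * 1.374304 = 1.374304
  c_1 = sigma^2 theta_1 = 1 * (0.672) = 0.672
  c_2 = 0
Equations for k = 0 and k = 1 (AR order 1):
  gamma(0) = phi_1 gamma(1) + c_0
  gamma(1) = phi_1 gamma(0) + c_1
Substituting the second into the first: gamma(0) (1 - phi_1^2) = c_0 + phi_1 c_1, so
  gamma(0) = (c_0 + phi_1 c_1) / (1 - phi_1^2) = (1.374304 + (-0.115)(0.672)) / (1 - (-0.115)^2) = 1.297024 / 0.986775 = 1.314407.
  gamma(1) = phi_1 gamma(0) + c_1 = (-0.115)(1.314407) + (0.672) = 0.520843.
Therefore gamma(1) = 0.5208 (to 4 decimal places).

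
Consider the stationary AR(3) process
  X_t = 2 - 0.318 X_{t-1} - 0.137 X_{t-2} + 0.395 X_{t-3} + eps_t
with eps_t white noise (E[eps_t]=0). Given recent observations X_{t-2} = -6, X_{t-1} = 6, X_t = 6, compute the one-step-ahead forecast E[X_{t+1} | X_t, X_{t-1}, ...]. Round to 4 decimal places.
E[X_{t+1} \mid \mathcal F_t] = -3.1000

For an AR(p) model X_t = c + sum_i phi_i X_{t-i} + eps_t, the
one-step-ahead conditional mean is
  E[X_{t+1} | X_t, ...] = c + sum_i phi_i X_{t+1-i}.
Substitute known values:
  E[X_{t+1} | ...] = 2 + (-0.318) * (6) + (-0.137) * (6) + (0.395) * (-6)
                   = -3.1000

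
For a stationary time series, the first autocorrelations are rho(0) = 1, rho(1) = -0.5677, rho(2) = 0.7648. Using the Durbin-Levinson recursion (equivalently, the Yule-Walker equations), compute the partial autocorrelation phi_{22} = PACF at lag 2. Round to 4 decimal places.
\phi_{22} = 0.6530

The PACF at lag k is phi_{kk}, the last component of the solution
to the Yule-Walker system G_k phi = r_k where
  (G_k)_{ij} = rho(|i - j|), (r_k)_i = rho(i), i,j = 1..k.
Equivalently, Durbin-Levinson gives phi_{kk} iteratively:
  phi_{11} = rho(1)
  phi_{kk} = [rho(k) - sum_{j=1..k-1} phi_{k-1,j} rho(k-j)]
            / [1 - sum_{j=1..k-1} phi_{k-1,j} rho(j)],
  phi_{k,j} = phi_{k-1,j} - phi_{kk} phi_{k-1,k-j},  j = 1..k-1.
Step k = 1:
  phi_11 = rho(1) = -0.5677.
Step k = 2:
  phi_22 = [rho(2) - phi_11 rho(1)] / [1 - phi_11 rho(1)] = [0.7648 - (-0.5677)(-0.5677)] / [1 - (-0.5677)(-0.5677)]
         = 0.44251671 / 0.67771671 = 0.653.
Therefore phi_{22} = 0.6530.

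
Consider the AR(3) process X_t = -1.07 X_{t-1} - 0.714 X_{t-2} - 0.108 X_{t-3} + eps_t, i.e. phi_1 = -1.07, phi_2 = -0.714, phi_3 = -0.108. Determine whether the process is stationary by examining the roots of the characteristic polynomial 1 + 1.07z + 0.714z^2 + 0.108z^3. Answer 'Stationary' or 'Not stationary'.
\text{Stationary}

The AR(p) characteristic polynomial is P(z) = 1 + 1.07z + 0.714z^2 + 0.108z^3.
Stationarity requires all roots to lie outside the unit circle, i.e. |z| > 1 for every root.
Degree 3: look for a simple real root z0 first, then factor out (1 - z/z0) and solve the remaining quadratic.
Testing z0 = -5: P(-5) = 1 + (1.07)(-5) + (0.714)(-5)^2 + (0.108)(-5)^3
  = 1 + (-5.35) + (17.85) + (-13.5) = 0.  So z_0 = -5 is a root, |z_0| = 5.
Divide out the factor (1 + 0.2 z) = (1 - z/z0) (since 1/z0 = -0.2):
  P(z) = (1 + 0.2 z)(1 + (0.87) z + (0.54) z^2)
  [check: z-coef 0.87 - (-0.2) = 1.07; z^2-coef 0.54 - (-0.2)(0.87) = 0.714; z^3-coef -(-0.2)(0.54) = 0.108.]
Remaining roots from the quadratic factor 1 + (0.87) z + (0.54) z^2:
  Set 1 + (0.87) z + (0.54) z^2 = 0, i.e. a z^2 + b z + c = 0 with a = 0.54, b = 0.87, c = 1.
  Discriminant D = b^2 - 4ac = (0.87)^2 - 4*(0.54)*1 = 0.7569 - (2.16) = -1.4031.
  D < 0, so the roots are the complex-conjugate pair z = (-b +/- i sqrt(-D)) / (2a) = -0.8056 +/- 1.0968i.
  For a conjugate pair |z|^2 = z * conj(z) = (product of roots) = c/a = 1/(0.54) = 1.851852, so |z| = sqrt(1.851852) = 1.3608 for both roots.
Moduli of all roots: 5.0000, 1.3608, 1.3608.
All moduli strictly greater than 1? Yes.
Verdict: Stationary.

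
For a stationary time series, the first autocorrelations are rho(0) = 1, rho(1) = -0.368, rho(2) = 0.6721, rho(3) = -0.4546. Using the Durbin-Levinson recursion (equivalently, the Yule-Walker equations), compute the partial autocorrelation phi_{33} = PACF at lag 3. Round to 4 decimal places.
\phi_{33} = -0.2491

The PACF at lag k is phi_{kk}, the last component of the solution
to the Yule-Walker system G_k phi = r_k where
  (G_k)_{ij} = rho(|i - j|), (r_k)_i = rho(i), i,j = 1..k.
Equivalently, Durbin-Levinson gives phi_{kk} iteratively:
  phi_{11} = rho(1)
  phi_{kk} = [rho(k) - sum_{j=1..k-1} phi_{k-1,j} rho(k-j)]
            / [1 - sum_{j=1..k-1} phi_{k-1,j} rho(j)],
  phi_{k,j} = phi_{k-1,j} - phi_{kk} phi_{k-1,k-j},  j = 1..k-1.
Step k = 1:
  phi_11 = rho(1) = -0.368.
Step k = 2:
  phi_22 = [rho(2) - phi_11 rho(1)] / [1 - phi_11 rho(1)] = [0.6721 - (-0.368)(-0.368)] / [1 - (-0.368)(-0.368)]
         = 0.536676 / 0.864576 = 0.620739.
  Update: phi_21 = phi_11 - phi_22 phi_11 = -0.368 - (0.620739)(-0.368) = -0.139568.
Step k = 3:
  phi_33 = [rho(3) - phi_21 rho(2) - phi_22 rho(1)] / [1 - phi_21 rho(1) - phi_22 rho(2)]
    numerator   = -0.4546 - (-0.139568)(0.6721) - (0.620739)(-0.368) = -0.13236437
    denominator = 1 - (-0.139568)(-0.368) - (0.620739)(0.6721) = 0.5314403
  phi_33 = -0.13236437 / 0.5314403 = -0.2491.
Therefore phi_{33} = -0.2491.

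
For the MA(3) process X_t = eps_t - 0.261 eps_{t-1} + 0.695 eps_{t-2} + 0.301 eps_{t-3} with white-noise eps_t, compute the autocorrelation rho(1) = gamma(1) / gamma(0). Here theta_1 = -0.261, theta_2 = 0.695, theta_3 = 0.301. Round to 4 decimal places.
\rho(1) = -0.1420

For an MA(q) process with theta_0 = 1, the autocovariance is
  gamma(k) = sigma^2 * sum_{i=0..q-k} theta_i * theta_{i+k},
and rho(k) = gamma(k) / gamma(0). Sigma^2 cancels.
  numerator   = (1)*(-0.261) + (-0.261)*(0.695) + (0.695)*(0.301) = -0.2332.
  denominator = (1)^2 + (-0.261)^2 + (0.695)^2 + (0.301)^2 = 1.641747.
  rho(1) = -0.2332 / 1.641747 = -0.1420.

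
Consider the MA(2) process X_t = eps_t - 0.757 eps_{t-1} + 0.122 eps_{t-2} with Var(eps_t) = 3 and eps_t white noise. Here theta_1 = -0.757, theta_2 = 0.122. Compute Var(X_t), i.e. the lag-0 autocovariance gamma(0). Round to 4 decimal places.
\gamma(0) = 4.7638

For an MA(q) process X_t = eps_t + sum_i theta_i eps_{t-i} with
Var(eps_t) = sigma^2, the variance is
  gamma(0) = sigma^2 * (1 + sum_i theta_i^2).
  sum_i theta_i^2 = (-0.757)^2 + (0.122)^2 = 0.573049 + 0.014884 = 0.587933.
  gamma(0) = 3 * (1 + 0.587933) = 3 * 1.587933 = 4.763799, which rounds to 4.7638.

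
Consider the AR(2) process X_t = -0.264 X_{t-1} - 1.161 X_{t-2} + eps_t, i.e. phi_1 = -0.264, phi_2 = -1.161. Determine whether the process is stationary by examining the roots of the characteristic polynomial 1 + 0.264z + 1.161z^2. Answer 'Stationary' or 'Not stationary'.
\text{Not stationary}

The AR(p) characteristic polynomial is P(z) = 1 + 0.264z + 1.161z^2.
Stationarity requires all roots to lie outside the unit circle, i.e. |z| > 1 for every root.
Set 1 + (0.264) z + (1.161) z^2 = 0, i.e. a z^2 + b z + c = 0 with a = 1.161, b = 0.264, c = 1.
Discriminant D = b^2 - 4ac = (0.264)^2 - 4*(1.161)*1 = 0.069696 - (4.644) = -4.574304.
D < 0, so the roots are the complex-conjugate pair z = (-b +/- i sqrt(-D)) / (2a) = -0.1137 +/- 0.9211i.
For a conjugate pair |z|^2 = z * conj(z) = (product of roots) = c/a = 1/(1.161) = 0.861326, so |z| = sqrt(0.861326) = 0.9281 for both roots.
Moduli of all roots: 0.9281, 0.9281.
All moduli strictly greater than 1? No.
Verdict: Not stationary.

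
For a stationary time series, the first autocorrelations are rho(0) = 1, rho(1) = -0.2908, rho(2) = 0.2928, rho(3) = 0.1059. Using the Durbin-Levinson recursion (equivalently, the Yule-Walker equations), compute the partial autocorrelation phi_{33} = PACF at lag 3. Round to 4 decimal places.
\phi_{33} = 0.2740

The PACF at lag k is phi_{kk}, the last component of the solution
to the Yule-Walker system G_k phi = r_k where
  (G_k)_{ij} = rho(|i - j|), (r_k)_i = rho(i), i,j = 1..k.
Equivalently, Durbin-Levinson gives phi_{kk} iteratively:
  phi_{11} = rho(1)
  phi_{kk} = [rho(k) - sum_{j=1..k-1} phi_{k-1,j} rho(k-j)]
            / [1 - sum_{j=1..k-1} phi_{k-1,j} rho(j)],
  phi_{k,j} = phi_{k-1,j} - phi_{kk} phi_{k-1,k-j},  j = 1..k-1.
Step k = 1:
  phi_11 = rho(1) = -0.2908.
Step k = 2:
  phi_22 = [rho(2) - phi_11 rho(1)] / [1 - phi_11 rho(1)] = [0.2928 - (-0.2908)(-0.2908)] / [1 - (-0.2908)(-0.2908)]
         = 0.20823536 / 0.91543536 = 0.227471.
  Update: phi_21 = phi_11 - phi_22 phi_11 = -0.2908 - (0.227471)(-0.2908) = -0.224651.
Step k = 3:
  phi_33 = [rho(3) - phi_21 rho(2) - phi_22 rho(1)] / [1 - phi_21 rho(1) - phi_22 rho(2)]
    numerator   = 0.1059 - (-0.224651)(0.2928) - (0.227471)(-0.2908) = 0.23782659
    denominator = 1 - (-0.224651)(-0.2908) - (0.227471)(0.2928) = 0.86806777
  phi_33 = 0.23782659 / 0.86806777 = 0.274.
Therefore phi_{33} = 0.2740.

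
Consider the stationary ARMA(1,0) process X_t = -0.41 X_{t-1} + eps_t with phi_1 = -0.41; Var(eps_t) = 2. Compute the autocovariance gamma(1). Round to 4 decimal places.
\gamma(1) = -0.9857

Multiply the model equation by X_{t-k} and take expectations. With theta_0 = psi_0 = 1 and psi_j the MA(infinity) weights, this gives
  gamma(k) - sum_i phi_i gamma(k-i) = c_k,
  c_k = sigma^2 * sum_{j=k..q} theta_j psi_{j-k}   (c_k = 0 for k > q),
using gamma(-m) = gamma(m).
Pure AR (q = 0): c_0 = sigma^2 = 2, c_k = 0 for k >= 1.
Equations for k = 0 and k = 1 (AR order 1):
  gamma(0) = phi_1 gamma(1) + c_0
  gamma(1) = phi_1 gamma(0) + c_1
Substituting the second into the first: gamma(0) (1 - phi_1^2) = c_0 + phi_1 c_1, so
  gamma(0) = c_0 / (1 - phi_1^2) = 2 / (1 - (-0.41)^2) = 2 / 0.8319 = 2.404135.
  gamma(1) = phi_1 gamma(0) = (-0.41)(2.404135) = -0.985695.
Therefore gamma(1) = -0.9857 (to 4 decimal places).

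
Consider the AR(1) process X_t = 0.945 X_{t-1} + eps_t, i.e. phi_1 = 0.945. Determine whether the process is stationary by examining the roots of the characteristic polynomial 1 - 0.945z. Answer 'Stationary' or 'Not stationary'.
\text{Stationary}

The AR(p) characteristic polynomial is P(z) = 1 - 0.945z.
Stationarity requires all roots to lie outside the unit circle, i.e. |z| > 1 for every root.
This is linear in z: 1 + (-0.945) z = 0  =>  z = -1/(-0.945) = 1.058201,  |z| = 1.058201.
Moduli of all roots: 1.0582.
All moduli strictly greater than 1? Yes.
Verdict: Stationary.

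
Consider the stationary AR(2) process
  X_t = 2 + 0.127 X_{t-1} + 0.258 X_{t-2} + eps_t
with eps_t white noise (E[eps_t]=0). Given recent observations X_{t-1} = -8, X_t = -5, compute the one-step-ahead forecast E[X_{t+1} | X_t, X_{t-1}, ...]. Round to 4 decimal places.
E[X_{t+1} \mid \mathcal F_t] = -0.6990

For an AR(p) model X_t = c + sum_i phi_i X_{t-i} + eps_t, the
one-step-ahead conditional mean is
  E[X_{t+1} | X_t, ...] = c + sum_i phi_i X_{t+1-i}.
Substitute known values:
  E[X_{t+1} | ...] = 2 + (0.127) * (-5) + (0.258) * (-8)
                   = -0.6990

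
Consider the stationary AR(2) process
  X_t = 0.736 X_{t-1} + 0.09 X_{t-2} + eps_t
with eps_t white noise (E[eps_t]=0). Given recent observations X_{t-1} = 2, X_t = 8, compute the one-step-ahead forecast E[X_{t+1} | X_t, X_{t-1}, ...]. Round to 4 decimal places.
E[X_{t+1} \mid \mathcal F_t] = 6.0680

For an AR(p) model X_t = c + sum_i phi_i X_{t-i} + eps_t, the
one-step-ahead conditional mean is
  E[X_{t+1} | X_t, ...] = c + sum_i phi_i X_{t+1-i}.
Substitute known values:
  E[X_{t+1} | ...] = (0.736) * (8) + (0.09) * (2)
                   = 6.0680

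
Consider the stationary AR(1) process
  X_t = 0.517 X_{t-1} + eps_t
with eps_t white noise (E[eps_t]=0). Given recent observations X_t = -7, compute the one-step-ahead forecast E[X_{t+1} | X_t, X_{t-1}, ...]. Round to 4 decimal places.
E[X_{t+1} \mid \mathcal F_t] = -3.6190

For an AR(p) model X_t = c + sum_i phi_i X_{t-i} + eps_t, the
one-step-ahead conditional mean is
  E[X_{t+1} | X_t, ...] = c + sum_i phi_i X_{t+1-i}.
Substitute known values:
  E[X_{t+1} | ...] = (0.517) * (-7)
                   = -3.6190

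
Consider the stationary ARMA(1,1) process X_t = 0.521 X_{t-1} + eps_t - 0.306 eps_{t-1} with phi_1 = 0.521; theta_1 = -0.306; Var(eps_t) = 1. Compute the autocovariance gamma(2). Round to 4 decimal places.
\gamma(2) = 0.1292

Multiply the model equation by X_{t-k} and take expectations. With theta_0 = psi_0 = 1 and psi_j the MA(infinity) weights, this gives
  gamma(k) - sum_i phi_i gamma(k-i) = c_k,
  c_k = sigma^2 * sum_{j=k..q} theta_j psi_{j-k}   (c_k = 0 for k > q),
using gamma(-m) = gamma(m).
psi-weights needed (psi_j = theta_j + sum_i phi_i psi_{j-i}):
  psi_1 = theta_1 + phi_1 = -0.306 + (0.521) = 0.215
Right-hand sides:
  c_0 = sigma^2 (1 + theta_1 psi_1) = 1 * (1 + (-0.306)(0.215)) = 1 * 0.93421 = 0.93421
  c_1 = sigma^2 theta_1 = 1 * (-0.306) = -0.306
  c_2 = 0
Equations for k = 0 and k = 1 (AR order 1):
  gamma(0) = phi_1 gamma(1) + c_0
  gamma(1) = phi_1 gamma(0) + c_1
Substituting the second into the first: gamma(0) (1 - phi_1^2) = c_0 + phi_1 c_1, so
  gamma(0) = (c_0 + phi_1 c_1) / (1 - phi_1^2) = (0.93421 + (0.521)(-0.306)) / (1 - (0.521)^2) = 0.774784 / 0.728559 = 1.063447.
  gamma(1) = phi_1 gamma(0) + c_1 = (0.521)(1.063447) + (-0.306) = 0.248056.
For k = 2 (> q): gamma(2) = phi_1 gamma(1) = (0.521)(0.248056) = 0.129237.
Therefore gamma(2) = 0.1292 (to 4 decimal places).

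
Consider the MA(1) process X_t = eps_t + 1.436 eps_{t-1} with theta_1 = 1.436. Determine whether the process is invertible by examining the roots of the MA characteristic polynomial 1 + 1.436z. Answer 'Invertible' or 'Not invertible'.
\text{Not invertible}

The MA(q) characteristic polynomial is P(z) = 1 + 1.436z.
Invertibility requires all roots to lie outside the unit circle, i.e. |z| > 1 for every root.
This is linear in z: 1 + (1.436) z = 0  =>  z = -1/(1.436) = -0.696379,  |z| = 0.696379.
Moduli of all roots: 0.6964.
All moduli strictly greater than 1? No.
Verdict: Not invertible.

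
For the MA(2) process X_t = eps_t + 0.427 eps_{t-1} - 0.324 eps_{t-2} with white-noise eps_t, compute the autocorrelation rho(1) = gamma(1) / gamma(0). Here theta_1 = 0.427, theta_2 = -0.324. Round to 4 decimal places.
\rho(1) = 0.2242

For an MA(q) process with theta_0 = 1, the autocovariance is
  gamma(k) = sigma^2 * sum_{i=0..q-k} theta_i * theta_{i+k},
and rho(k) = gamma(k) / gamma(0). Sigma^2 cancels.
  numerator   = (1)*(0.427) + (0.427)*(-0.324) = 0.288652.
  denominator = (1)^2 + (0.427)^2 + (-0.324)^2 = 1.287305.
  rho(1) = 0.288652 / 1.287305 = 0.2242.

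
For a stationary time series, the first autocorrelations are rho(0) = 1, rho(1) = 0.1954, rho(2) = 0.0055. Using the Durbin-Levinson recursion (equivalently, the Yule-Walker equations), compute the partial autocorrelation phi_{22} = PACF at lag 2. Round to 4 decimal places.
\phi_{22} = -0.0340

The PACF at lag k is phi_{kk}, the last component of the solution
to the Yule-Walker system G_k phi = r_k where
  (G_k)_{ij} = rho(|i - j|), (r_k)_i = rho(i), i,j = 1..k.
Equivalently, Durbin-Levinson gives phi_{kk} iteratively:
  phi_{11} = rho(1)
  phi_{kk} = [rho(k) - sum_{j=1..k-1} phi_{k-1,j} rho(k-j)]
            / [1 - sum_{j=1..k-1} phi_{k-1,j} rho(j)],
  phi_{k,j} = phi_{k-1,j} - phi_{kk} phi_{k-1,k-j},  j = 1..k-1.
Step k = 1:
  phi_11 = rho(1) = 0.1954.
Step k = 2:
  phi_22 = [rho(2) - phi_11 rho(1)] / [1 - phi_11 rho(1)] = [0.0055 - (0.1954)(0.1954)] / [1 - (0.1954)(0.1954)]
         = -0.03268116 / 0.96181884 = -0.034.
Therefore phi_{22} = -0.0340.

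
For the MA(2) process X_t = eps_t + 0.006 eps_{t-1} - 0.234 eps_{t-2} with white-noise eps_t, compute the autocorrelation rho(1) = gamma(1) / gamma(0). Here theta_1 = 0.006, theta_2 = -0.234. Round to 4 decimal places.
\rho(1) = 0.0044

For an MA(q) process with theta_0 = 1, the autocovariance is
  gamma(k) = sigma^2 * sum_{i=0..q-k} theta_i * theta_{i+k},
and rho(k) = gamma(k) / gamma(0). Sigma^2 cancels.
  numerator   = (1)*(0.006) + (0.006)*(-0.234) = 0.004596.
  denominator = (1)^2 + (0.006)^2 + (-0.234)^2 = 1.054792.
  rho(1) = 0.004596 / 1.054792 = 0.0044.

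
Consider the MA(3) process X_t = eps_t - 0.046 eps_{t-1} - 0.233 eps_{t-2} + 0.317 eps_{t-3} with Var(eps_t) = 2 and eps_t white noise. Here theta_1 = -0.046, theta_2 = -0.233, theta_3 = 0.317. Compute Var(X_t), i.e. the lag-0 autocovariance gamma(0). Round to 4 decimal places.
\gamma(0) = 2.3138

For an MA(q) process X_t = eps_t + sum_i theta_i eps_{t-i} with
Var(eps_t) = sigma^2, the variance is
  gamma(0) = sigma^2 * (1 + sum_i theta_i^2).
  sum_i theta_i^2 = (-0.046)^2 + (-0.233)^2 + (0.317)^2 = 0.002116 + 0.054289 + 0.100489 = 0.156894.
  gamma(0) = 2 * (1 + 0.156894) = 2 * 1.156894 = 2.313788, which rounds to 2.3138.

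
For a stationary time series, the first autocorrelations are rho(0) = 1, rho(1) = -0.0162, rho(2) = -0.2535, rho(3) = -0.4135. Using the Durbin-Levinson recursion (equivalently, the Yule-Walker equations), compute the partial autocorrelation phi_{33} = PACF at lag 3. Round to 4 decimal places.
\phi_{33} = -0.4520

The PACF at lag k is phi_{kk}, the last component of the solution
to the Yule-Walker system G_k phi = r_k where
  (G_k)_{ij} = rho(|i - j|), (r_k)_i = rho(i), i,j = 1..k.
Equivalently, Durbin-Levinson gives phi_{kk} iteratively:
  phi_{11} = rho(1)
  phi_{kk} = [rho(k) - sum_{j=1..k-1} phi_{k-1,j} rho(k-j)]
            / [1 - sum_{j=1..k-1} phi_{k-1,j} rho(j)],
  phi_{k,j} = phi_{k-1,j} - phi_{kk} phi_{k-1,k-j},  j = 1..k-1.
Step k = 1:
  phi_11 = rho(1) = -0.0162.
Step k = 2:
  phi_22 = [rho(2) - phi_11 rho(1)] / [1 - phi_11 rho(1)] = [-0.2535 - (-0.0162)(-0.0162)] / [1 - (-0.0162)(-0.0162)]
         = -0.25376244 / 0.99973756 = -0.253829.
  Update: phi_21 = phi_11 - phi_22 phi_11 = -0.0162 - (-0.253829)(-0.0162) = -0.020312.
Step k = 3:
  phi_33 = [rho(3) - phi_21 rho(2) - phi_22 rho(1)] / [1 - phi_21 rho(1) - phi_22 rho(2)]
    numerator   = -0.4135 - (-0.020312)(-0.2535) - (-0.253829)(-0.0162) = -0.42276113
    denominator = 1 - (-0.020312)(-0.0162) - (-0.253829)(-0.2535) = 0.93532528
  phi_33 = -0.42276113 / 0.93532528 = -0.452.
Therefore phi_{33} = -0.4520.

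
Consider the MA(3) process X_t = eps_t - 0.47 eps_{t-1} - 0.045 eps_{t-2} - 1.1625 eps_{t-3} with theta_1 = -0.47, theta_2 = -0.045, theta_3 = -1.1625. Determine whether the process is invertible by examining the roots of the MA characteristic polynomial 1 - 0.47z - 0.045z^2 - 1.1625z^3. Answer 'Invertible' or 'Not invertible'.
\text{Not invertible}

The MA(q) characteristic polynomial is P(z) = 1 - 0.47z - 0.045z^2 - 1.1625z^3.
Invertibility requires all roots to lie outside the unit circle, i.e. |z| > 1 for every root.
Degree 3: look for a simple real root z0 first, then factor out (1 - z/z0) and solve the remaining quadratic.
Testing z0 = 0.8: P(0.8) = 1 + (-0.47)(0.8) + (-0.045)(0.8)^2 + (-1.1625)(0.8)^3
  = 1 + (-0.376) + (-0.0288) + (-0.5952) = 0.  So z_0 = 0.8 is a root, |z_0| = 0.8.
Divide out the factor (1 - 1.25 z) = (1 - z/z0) (since 1/z0 = 1.25):
  P(z) = (1 - 1.25 z)(1 + (0.78) z + (0.93) z^2)
  [check: z-coef 0.78 - (1.25) = -0.47; z^2-coef 0.93 - (1.25)(0.78) = -0.045; z^3-coef -(1.25)(0.93) = -1.1625.]
Remaining roots from the quadratic factor 1 + (0.78) z + (0.93) z^2:
  Set 1 + (0.78) z + (0.93) z^2 = 0, i.e. a z^2 + b z + c = 0 with a = 0.93, b = 0.78, c = 1.
  Discriminant D = b^2 - 4ac = (0.78)^2 - 4*(0.93)*1 = 0.6084 - (3.72) = -3.1116.
  D < 0, so the roots are the complex-conjugate pair z = (-b +/- i sqrt(-D)) / (2a) = -0.4194 +/- 0.9484i.
  For a conjugate pair |z|^2 = z * conj(z) = (product of roots) = c/a = 1/(0.93) = 1.075269, so |z| = sqrt(1.075269) = 1.037 for both roots.
Moduli of all roots: 0.8000, 1.0370, 1.0370.
All moduli strictly greater than 1? No.
Verdict: Not invertible.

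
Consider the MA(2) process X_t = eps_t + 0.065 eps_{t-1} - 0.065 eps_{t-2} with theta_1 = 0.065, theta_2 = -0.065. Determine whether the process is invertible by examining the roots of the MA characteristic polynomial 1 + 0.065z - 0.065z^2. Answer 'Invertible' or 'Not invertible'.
\text{Invertible}

The MA(q) characteristic polynomial is P(z) = 1 + 0.065z - 0.065z^2.
Invertibility requires all roots to lie outside the unit circle, i.e. |z| > 1 for every root.
Set 1 + (0.065) z + (-0.065) z^2 = 0, i.e. a z^2 + b z + c = 0 with a = -0.065, b = 0.065, c = 1.
Discriminant D = b^2 - 4ac = (0.065)^2 - 4*(-0.065)*1 = 0.004225 - (-0.26) = 0.264225.
D >= 0, so the roots are real: z = (-b +/- sqrt(D)) / (2a) = (-0.065 +/- 0.514028) / (-0.13).
  z_1 = (-0.065 + 0.514028) / (-0.13) = -3.4541,   |z_1| = 3.4541.
  z_2 = (-0.065 - 0.514028) / (-0.13) = 4.4541,   |z_2| = 4.4541.
Moduli of all roots: 3.4541, 4.4541.
All moduli strictly greater than 1? Yes.
Verdict: Invertible.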